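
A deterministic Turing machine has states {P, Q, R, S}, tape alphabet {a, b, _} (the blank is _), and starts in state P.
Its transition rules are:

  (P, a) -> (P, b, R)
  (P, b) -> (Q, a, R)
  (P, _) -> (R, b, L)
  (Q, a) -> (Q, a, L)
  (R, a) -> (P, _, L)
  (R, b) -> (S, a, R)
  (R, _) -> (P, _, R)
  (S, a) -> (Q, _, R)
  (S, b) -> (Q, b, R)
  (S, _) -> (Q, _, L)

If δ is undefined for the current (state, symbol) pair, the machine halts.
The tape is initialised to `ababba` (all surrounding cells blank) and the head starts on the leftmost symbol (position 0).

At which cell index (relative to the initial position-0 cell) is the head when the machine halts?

P | [a]babba   read a → write b, move R, go to P
P | b[b]abba   read b → write a, move R, go to Q
Q | ba[a]bba   read a → write a, move L, go to Q
Q | b[a]abba   read a → write a, move L, go to Q
Q | [b]aabba
At halt the head is at cell 0.

0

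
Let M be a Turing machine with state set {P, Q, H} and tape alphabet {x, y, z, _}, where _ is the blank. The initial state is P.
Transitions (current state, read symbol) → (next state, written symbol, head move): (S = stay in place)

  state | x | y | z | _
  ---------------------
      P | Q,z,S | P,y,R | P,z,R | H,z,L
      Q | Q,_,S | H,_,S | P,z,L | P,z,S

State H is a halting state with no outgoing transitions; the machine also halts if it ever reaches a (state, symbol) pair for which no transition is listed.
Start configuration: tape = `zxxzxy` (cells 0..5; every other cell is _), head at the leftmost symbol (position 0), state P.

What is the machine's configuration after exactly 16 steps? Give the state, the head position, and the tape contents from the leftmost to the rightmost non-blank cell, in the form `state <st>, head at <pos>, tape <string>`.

state=P head=0 tape=[z]xxzxy_   (P,z)→(P,z,R)
state=P head=1 tape=z[x]xzxy_   (P,x)→(Q,z,S)
state=Q head=1 tape=z[z]xzxy_   (Q,z)→(P,z,L)
state=P head=0 tape=[z]zxzxy_   (P,z)→(P,z,R)
state=P head=1 tape=z[z]xzxy_   (P,z)→(P,z,R)
state=P head=2 tape=zz[x]zxy_   (P,x)→(Q,z,S)
state=Q head=2 tape=zz[z]zxy_   (Q,z)→(P,z,L)
state=P head=1 tape=z[z]zzxy_   (P,z)→(P,z,R)
state=P head=2 tape=zz[z]zxy_   (P,z)→(P,z,R)
state=P head=3 tape=zzz[z]xy_   (P,z)→(P,z,R)
state=P head=4 tape=zzzz[x]y_   (P,x)→(Q,z,S)
state=Q head=4 tape=zzzz[z]y_   (Q,z)→(P,z,L)
state=P head=3 tape=zzz[z]zy_   (P,z)→(P,z,R)
state=P head=4 tape=zzzz[z]y_   (P,z)→(P,z,R)
state=P head=5 tape=zzzzz[y]_   (P,y)→(P,y,R)
state=P head=6 tape=zzzzzy[_]   (P,_)→(H,z,L)
state=H head=5 tape=zzzzz[y]z
After 16 steps: state H, head at 5, tape zzzzzyz.

state H, head at 5, tape zzzzzyz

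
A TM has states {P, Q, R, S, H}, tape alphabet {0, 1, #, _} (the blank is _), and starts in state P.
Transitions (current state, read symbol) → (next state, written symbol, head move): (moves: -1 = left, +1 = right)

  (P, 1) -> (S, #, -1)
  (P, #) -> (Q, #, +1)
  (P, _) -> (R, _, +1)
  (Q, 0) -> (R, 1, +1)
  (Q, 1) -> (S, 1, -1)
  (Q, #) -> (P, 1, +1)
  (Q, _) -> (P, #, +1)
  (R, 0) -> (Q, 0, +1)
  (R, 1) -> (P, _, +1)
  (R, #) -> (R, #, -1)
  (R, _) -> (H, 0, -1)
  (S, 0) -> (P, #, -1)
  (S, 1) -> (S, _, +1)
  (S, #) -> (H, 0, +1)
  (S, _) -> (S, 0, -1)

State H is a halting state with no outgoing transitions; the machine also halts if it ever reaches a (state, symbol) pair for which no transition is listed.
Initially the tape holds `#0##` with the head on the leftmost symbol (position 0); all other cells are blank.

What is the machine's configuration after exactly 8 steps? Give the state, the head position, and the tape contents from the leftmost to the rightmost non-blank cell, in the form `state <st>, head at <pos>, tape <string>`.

state H, head at 4, tape #_#1_0

state=P head=0 tape=[#]0##__   (P,#)→(Q,#,+1)
state=Q head=1 tape=#[0]##__   (Q,0)→(R,1,+1)
state=R head=2 tape=#1[#]#__   (R,#)→(R,#,-1)
state=R head=1 tape=#[1]##__   (R,1)→(P,_,+1)
state=P head=2 tape=#_[#]#__   (P,#)→(Q,#,+1)
state=Q head=3 tape=#_#[#]__   (Q,#)→(P,1,+1)
state=P head=4 tape=#_#1[_]_   (P,_)→(R,_,+1)
state=R head=5 tape=#_#1_[_]   (R,_)→(H,0,-1)
state=H head=4 tape=#_#1[_]0
After 8 steps: state H, head at 4, tape #_#1_0.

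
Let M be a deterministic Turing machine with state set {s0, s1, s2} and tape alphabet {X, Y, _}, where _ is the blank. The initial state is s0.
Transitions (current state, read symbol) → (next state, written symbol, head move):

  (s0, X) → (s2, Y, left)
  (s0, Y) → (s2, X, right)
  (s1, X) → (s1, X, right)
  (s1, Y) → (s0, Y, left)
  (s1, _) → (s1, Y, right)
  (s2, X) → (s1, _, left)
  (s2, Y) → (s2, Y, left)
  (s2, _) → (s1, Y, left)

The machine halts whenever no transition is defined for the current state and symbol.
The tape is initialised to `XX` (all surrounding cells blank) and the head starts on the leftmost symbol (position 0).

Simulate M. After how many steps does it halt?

14

s0 | ____[X]X   read X → write Y, move left, go to s2
s2 | ___[_]YX   read _ → write Y, move left, go to s1
s1 | __[_]YYX   read _ → write Y, move right, go to s1
s1 | __Y[Y]YX   read Y → write Y, move left, go to s0
s0 | __[Y]YYX   read Y → write X, move right, go to s2
s2 | __X[Y]YX   read Y → write Y, move left, go to s2
s2 | __[X]YYX   read X → write _, move left, go to s1
s1 | _[_]_YYX   read _ → write Y, move right, go to s1
s1 | _Y[_]YYX   read _ → write Y, move right, go to s1
s1 | _YY[Y]YX   read Y → write Y, move left, go to s0
s0 | _Y[Y]YYX   read Y → write X, move right, go to s2
s2 | _YX[Y]YX   read Y → write Y, move left, go to s2
s2 | _Y[X]YYX   read X → write _, move left, go to s1
s1 | _[Y]_YYX   read Y → write Y, move left, go to s0
s0 | [_]Y_YYX
M halts after 14 transitions.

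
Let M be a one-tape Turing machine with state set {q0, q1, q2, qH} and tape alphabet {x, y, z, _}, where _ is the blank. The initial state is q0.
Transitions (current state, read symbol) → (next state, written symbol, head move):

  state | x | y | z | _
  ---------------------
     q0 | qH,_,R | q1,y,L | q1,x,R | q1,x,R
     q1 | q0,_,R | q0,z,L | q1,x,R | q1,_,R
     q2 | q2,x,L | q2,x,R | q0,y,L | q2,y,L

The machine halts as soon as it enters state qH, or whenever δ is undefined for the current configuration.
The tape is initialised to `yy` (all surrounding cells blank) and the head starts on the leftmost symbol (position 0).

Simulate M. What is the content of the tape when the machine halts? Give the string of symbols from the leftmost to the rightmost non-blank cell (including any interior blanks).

q0 | _[y]y   read y → write y, move L, go to q1
q1 | [_]yy   read _ → write _, move R, go to q1
q1 | _[y]y   read y → write z, move L, go to q0
q0 | [_]zy   read _ → write x, move R, go to q1
q1 | x[z]y   read z → write x, move R, go to q1
q1 | xx[y]   read y → write z, move L, go to q0
q0 | x[x]z   read x → write _, move R, go to qH
qH | x_[z]
The non-blank tape span at halt is x_z.

x_z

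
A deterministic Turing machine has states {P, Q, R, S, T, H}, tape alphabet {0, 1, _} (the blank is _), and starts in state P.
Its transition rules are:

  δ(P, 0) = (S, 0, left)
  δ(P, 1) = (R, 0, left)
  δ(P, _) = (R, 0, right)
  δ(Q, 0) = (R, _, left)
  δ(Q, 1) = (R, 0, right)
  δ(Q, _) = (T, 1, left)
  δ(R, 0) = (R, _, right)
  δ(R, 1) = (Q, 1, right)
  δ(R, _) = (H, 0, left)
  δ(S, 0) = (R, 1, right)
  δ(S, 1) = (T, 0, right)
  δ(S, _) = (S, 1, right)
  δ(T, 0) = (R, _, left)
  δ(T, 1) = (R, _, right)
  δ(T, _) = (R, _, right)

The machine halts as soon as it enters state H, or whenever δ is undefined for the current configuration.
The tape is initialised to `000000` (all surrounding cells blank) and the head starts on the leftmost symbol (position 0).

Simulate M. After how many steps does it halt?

P | _[0]00000_   read 0 → write 0, move left, go to S
S | [_]000000_   read _ → write 1, move right, go to S
S | 1[0]00000_   read 0 → write 1, move right, go to R
R | 11[0]0000_   read 0 → write _, move right, go to R
R | 11_[0]000_   read 0 → write _, move right, go to R
R | 11__[0]00_   read 0 → write _, move right, go to R
R | 11___[0]0_   read 0 → write _, move right, go to R
R | 11____[0]_   read 0 → write _, move right, go to R
R | 11_____[_]   read _ → write 0, move left, go to H
H | 11____[_]0
M halts after 9 transitions.

9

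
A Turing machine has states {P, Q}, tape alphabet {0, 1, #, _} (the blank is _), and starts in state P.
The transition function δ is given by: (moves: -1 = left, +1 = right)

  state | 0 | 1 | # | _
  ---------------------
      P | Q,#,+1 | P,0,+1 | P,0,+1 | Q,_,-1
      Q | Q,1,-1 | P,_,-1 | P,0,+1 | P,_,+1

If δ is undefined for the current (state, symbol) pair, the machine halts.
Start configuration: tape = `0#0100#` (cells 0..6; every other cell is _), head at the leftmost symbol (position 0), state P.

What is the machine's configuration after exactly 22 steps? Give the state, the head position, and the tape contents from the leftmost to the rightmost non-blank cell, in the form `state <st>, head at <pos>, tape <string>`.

P | _[0]#0100#   read 0 → write #, move +1, go to Q
Q | _#[#]0100#   read # → write 0, move +1, go to P
P | _#0[0]100#   read 0 → write #, move +1, go to Q
Q | _#0#[1]00#   read 1 → write _, move -1, go to P
P | _#0[#]_00#   read # → write 0, move +1, go to P
P | _#00[_]00#   read _ → write _, move -1, go to Q
Q | _#0[0]_00#   read 0 → write 1, move -1, go to Q
Q | _#[0]1_00#   read 0 → write 1, move -1, go to Q
Q | _[#]11_00#   read # → write 0, move +1, go to P
P | _0[1]1_00#   read 1 → write 0, move +1, go to P
P | _00[1]_00#   read 1 → write 0, move +1, go to P
P | _000[_]00#   read _ → write _, move -1, go to Q
Q | _00[0]_00#   read 0 → write 1, move -1, go to Q
Q | _0[0]1_00#   read 0 → write 1, move -1, go to Q
Q | _[0]11_00#   read 0 → write 1, move -1, go to Q
Q | [_]111_00#   read _ → write _, move +1, go to P
P | _[1]11_00#   read 1 → write 0, move +1, go to P
P | _0[1]1_00#   read 1 → write 0, move +1, go to P
P | _00[1]_00#   read 1 → write 0, move +1, go to P
P | _000[_]00#   read _ → write _, move -1, go to Q
Q | _00[0]_00#   read 0 → write 1, move -1, go to Q
Q | _0[0]1_00#   read 0 → write 1, move -1, go to Q
Q | _[0]11_00#
After 22 steps: state Q, head at 0, tape 011_00#.

state Q, head at 0, tape 011_00#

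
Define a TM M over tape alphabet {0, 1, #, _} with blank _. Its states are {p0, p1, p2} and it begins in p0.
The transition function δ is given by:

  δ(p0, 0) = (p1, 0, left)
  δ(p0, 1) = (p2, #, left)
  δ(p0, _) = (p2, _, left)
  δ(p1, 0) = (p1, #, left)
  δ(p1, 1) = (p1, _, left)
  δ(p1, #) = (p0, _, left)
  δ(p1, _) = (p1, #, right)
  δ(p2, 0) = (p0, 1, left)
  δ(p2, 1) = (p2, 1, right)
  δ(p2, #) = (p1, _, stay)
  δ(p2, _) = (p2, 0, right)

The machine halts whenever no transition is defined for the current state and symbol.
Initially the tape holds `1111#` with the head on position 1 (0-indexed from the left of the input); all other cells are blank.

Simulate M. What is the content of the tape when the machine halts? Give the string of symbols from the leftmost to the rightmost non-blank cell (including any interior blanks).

p0 | _1[1]11#   read 1 → write #, move left, go to p2
p2 | _[1]#11#   read 1 → write 1, move right, go to p2
p2 | _1[#]11#   read # → write _, move stay, go to p1
p1 | _1[_]11#   read _ → write #, move right, go to p1
p1 | _1#[1]1#   read 1 → write _, move left, go to p1
p1 | _1[#]_1#   read # → write _, move left, go to p0
p0 | _[1]__1#   read 1 → write #, move left, go to p2
p2 | [_]#__1#   read _ → write 0, move right, go to p2
p2 | 0[#]__1#   read # → write _, move stay, go to p1
p1 | 0[_]__1#   read _ → write #, move right, go to p1
p1 | 0#[_]_1#   read _ → write #, move right, go to p1
p1 | 0##[_]1#   read _ → write #, move right, go to p1
p1 | 0###[1]#   read 1 → write _, move left, go to p1
p1 | 0##[#]_#   read # → write _, move left, go to p0
p0 | 0#[#]__#
The non-blank tape span at halt is 0##__#.

0##__#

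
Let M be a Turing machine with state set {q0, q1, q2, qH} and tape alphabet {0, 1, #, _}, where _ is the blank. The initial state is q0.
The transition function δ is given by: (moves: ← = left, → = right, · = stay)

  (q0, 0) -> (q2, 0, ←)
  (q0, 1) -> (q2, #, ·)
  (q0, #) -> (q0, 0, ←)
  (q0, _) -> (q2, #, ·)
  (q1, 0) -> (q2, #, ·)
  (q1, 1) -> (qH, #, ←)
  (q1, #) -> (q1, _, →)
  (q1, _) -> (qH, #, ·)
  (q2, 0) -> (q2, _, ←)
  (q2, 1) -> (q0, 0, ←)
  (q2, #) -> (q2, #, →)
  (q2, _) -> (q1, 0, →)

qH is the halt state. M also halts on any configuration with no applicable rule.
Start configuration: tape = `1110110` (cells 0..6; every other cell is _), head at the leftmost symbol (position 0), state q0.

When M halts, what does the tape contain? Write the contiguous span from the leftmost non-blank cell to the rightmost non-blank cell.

#0#0#0#0

q0 | _[1]110110   read 1 → write #, move ·, go to q2
q2 | _[#]110110   read # → write #, move →, go to q2
q2 | _#[1]10110   read 1 → write 0, move ←, go to q0
q0 | _[#]010110   read # → write 0, move ←, go to q0
q0 | [_]0010110   read _ → write #, move ·, go to q2
q2 | [#]0010110   read # → write #, move →, go to q2
q2 | #[0]010110   read 0 → write _, move ←, go to q2
q2 | [#]_010110   read # → write #, move →, go to q2
q2 | #[_]010110   read _ → write 0, move →, go to q1
q1 | #0[0]10110   read 0 → write #, move ·, go to q2
q2 | #0[#]10110   read # → write #, move →, go to q2
q2 | #0#[1]0110   read 1 → write 0, move ←, go to q0
q0 | #0[#]00110   read # → write 0, move ←, go to q0
q0 | #[0]000110   read 0 → write 0, move ←, go to q2
q2 | [#]0000110   read # → write #, move →, go to q2
q2 | #[0]000110   read 0 → write _, move ←, go to q2
q2 | [#]_000110   read # → write #, move →, go to q2
q2 | #[_]000110   read _ → write 0, move →, go to q1
q1 | #0[0]00110   read 0 → write #, move ·, go to q2
q2 | #0[#]00110   read # → write #, move →, go to q2
q2 | #0#[0]0110   read 0 → write _, move ←, go to q2
q2 | #0[#]_0110   read # → write #, move →, go to q2
q2 | #0#[_]0110   read _ → write 0, move →, go to q1
q1 | #0#0[0]110   read 0 → write #, move ·, go to q2
q2 | #0#0[#]110   read # → write #, move →, go to q2
q2 | #0#0#[1]10   read 1 → write 0, move ←, go to q0
q0 | #0#0[#]010   read # → write 0, move ←, go to q0
q0 | #0#[0]0010   read 0 → write 0, move ←, go to q2
q2 | #0[#]00010   read # → write #, move →, go to q2
q2 | #0#[0]0010   read 0 → write _, move ←, go to q2
q2 | #0[#]_0010   read # → write #, move →, go to q2
q2 | #0#[_]0010   read _ → write 0, move →, go to q1
q1 | #0#0[0]010   read 0 → write #, move ·, go to q2
q2 | #0#0[#]010   read # → write #, move →, go to q2
q2 | #0#0#[0]10   read 0 → write _, move ←, go to q2
q2 | #0#0[#]_10   read # → write #, move →, go to q2
q2 | #0#0#[_]10   read _ → write 0, move →, go to q1
q1 | #0#0#0[1]0   read 1 → write #, move ←, go to qH
qH | #0#0#[0]#0
The non-blank tape span at halt is #0#0#0#0.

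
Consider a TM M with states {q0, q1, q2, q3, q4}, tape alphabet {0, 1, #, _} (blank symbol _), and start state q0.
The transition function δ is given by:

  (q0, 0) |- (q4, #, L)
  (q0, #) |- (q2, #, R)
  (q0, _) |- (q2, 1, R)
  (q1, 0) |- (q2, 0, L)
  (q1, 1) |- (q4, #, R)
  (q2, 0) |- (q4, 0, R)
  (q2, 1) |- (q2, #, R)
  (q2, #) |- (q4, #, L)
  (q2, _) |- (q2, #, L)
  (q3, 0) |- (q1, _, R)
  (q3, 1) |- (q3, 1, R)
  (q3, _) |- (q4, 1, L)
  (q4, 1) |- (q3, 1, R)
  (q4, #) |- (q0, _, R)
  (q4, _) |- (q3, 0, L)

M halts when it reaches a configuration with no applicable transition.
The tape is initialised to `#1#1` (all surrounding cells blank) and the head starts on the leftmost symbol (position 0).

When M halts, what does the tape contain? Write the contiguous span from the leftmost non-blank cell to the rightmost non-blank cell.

q0 | [#]1#1__   read # → write #, move R, go to q2
q2 | #[1]#1__   read 1 → write #, move R, go to q2
q2 | ##[#]1__   read # → write #, move L, go to q4
q4 | #[#]#1__   read # → write _, move R, go to q0
q0 | #_[#]1__   read # → write #, move R, go to q2
q2 | #_#[1]__   read 1 → write #, move R, go to q2
q2 | #_##[_]_   read _ → write #, move L, go to q2
q2 | #_#[#]#_   read # → write #, move L, go to q4
q4 | #_[#]##_   read # → write _, move R, go to q0
q0 | #__[#]#_   read # → write #, move R, go to q2
q2 | #__#[#]_   read # → write #, move L, go to q4
q4 | #__[#]#_   read # → write _, move R, go to q0
q0 | #___[#]_   read # → write #, move R, go to q2
q2 | #___#[_]   read _ → write #, move L, go to q2
q2 | #___[#]#   read # → write #, move L, go to q4
q4 | #__[_]##   read _ → write 0, move L, go to q3
q3 | #_[_]0##   read _ → write 1, move L, go to q4
q4 | #[_]10##   read _ → write 0, move L, go to q3
q3 | [#]010##
The non-blank tape span at halt is #010##.

#010##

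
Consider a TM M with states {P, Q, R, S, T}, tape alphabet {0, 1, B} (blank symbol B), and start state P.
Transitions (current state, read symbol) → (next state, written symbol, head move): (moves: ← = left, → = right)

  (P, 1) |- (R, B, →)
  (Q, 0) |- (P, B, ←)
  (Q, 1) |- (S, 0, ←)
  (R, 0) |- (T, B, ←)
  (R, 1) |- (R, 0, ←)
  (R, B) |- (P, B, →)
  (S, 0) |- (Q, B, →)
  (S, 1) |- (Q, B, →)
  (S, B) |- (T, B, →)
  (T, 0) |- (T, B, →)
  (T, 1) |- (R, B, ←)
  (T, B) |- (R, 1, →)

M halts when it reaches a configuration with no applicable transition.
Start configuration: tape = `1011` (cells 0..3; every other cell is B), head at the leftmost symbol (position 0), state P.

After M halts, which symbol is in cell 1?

B

P | [1]011   read 1 → write B, move →, go to R
R | B[0]11   read 0 → write B, move ←, go to T
T | [B]B11   read B → write 1, move →, go to R
R | 1[B]11   read B → write B, move →, go to P
P | 1B[1]1   read 1 → write B, move →, go to R
R | 1BB[1]   read 1 → write 0, move ←, go to R
R | 1B[B]0   read B → write B, move →, go to P
P | 1BB[0]
Cell 1 holds B when M halts.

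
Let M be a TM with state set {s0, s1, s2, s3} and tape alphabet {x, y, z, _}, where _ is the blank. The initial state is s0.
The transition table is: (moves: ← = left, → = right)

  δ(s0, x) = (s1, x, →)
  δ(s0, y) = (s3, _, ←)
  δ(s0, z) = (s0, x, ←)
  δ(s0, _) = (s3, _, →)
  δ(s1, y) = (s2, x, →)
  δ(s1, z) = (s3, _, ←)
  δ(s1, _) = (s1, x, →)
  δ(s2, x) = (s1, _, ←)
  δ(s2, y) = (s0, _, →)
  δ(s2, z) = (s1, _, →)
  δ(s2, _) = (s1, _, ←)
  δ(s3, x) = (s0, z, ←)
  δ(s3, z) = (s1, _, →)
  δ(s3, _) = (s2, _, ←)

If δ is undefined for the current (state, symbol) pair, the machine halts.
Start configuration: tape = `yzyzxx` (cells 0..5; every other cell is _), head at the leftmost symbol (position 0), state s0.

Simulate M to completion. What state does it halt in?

state=s0 head=0 tape=____[y]zyzxx   (s0,y)→(s3,_,←)
state=s3 head=-1 tape=___[_]_zyzxx   (s3,_)→(s2,_,←)
state=s2 head=-2 tape=__[_]__zyzxx   (s2,_)→(s1,_,←)
state=s1 head=-3 tape=_[_]___zyzxx   (s1,_)→(s1,x,→)
state=s1 head=-2 tape=_x[_]__zyzxx   (s1,_)→(s1,x,→)
state=s1 head=-1 tape=_xx[_]_zyzxx   (s1,_)→(s1,x,→)
state=s1 head=0 tape=_xxx[_]zyzxx   (s1,_)→(s1,x,→)
state=s1 head=1 tape=_xxxx[z]yzxx   (s1,z)→(s3,_,←)
state=s3 head=0 tape=_xxx[x]_yzxx   (s3,x)→(s0,z,←)
state=s0 head=-1 tape=_xx[x]z_yzxx   (s0,x)→(s1,x,→)
state=s1 head=0 tape=_xxx[z]_yzxx   (s1,z)→(s3,_,←)
state=s3 head=-1 tape=_xx[x]__yzxx   (s3,x)→(s0,z,←)
state=s0 head=-2 tape=_x[x]z__yzxx   (s0,x)→(s1,x,→)
state=s1 head=-1 tape=_xx[z]__yzxx   (s1,z)→(s3,_,←)
state=s3 head=-2 tape=_x[x]___yzxx   (s3,x)→(s0,z,←)
state=s0 head=-3 tape=_[x]z___yzxx   (s0,x)→(s1,x,→)
state=s1 head=-2 tape=_x[z]___yzxx   (s1,z)→(s3,_,←)
state=s3 head=-3 tape=_[x]____yzxx   (s3,x)→(s0,z,←)
state=s0 head=-4 tape=[_]z____yzxx   (s0,_)→(s3,_,→)
state=s3 head=-3 tape=_[z]____yzxx   (s3,z)→(s1,_,→)
state=s1 head=-2 tape=__[_]___yzxx   (s1,_)→(s1,x,→)
state=s1 head=-1 tape=__x[_]__yzxx   (s1,_)→(s1,x,→)
state=s1 head=0 tape=__xx[_]_yzxx   (s1,_)→(s1,x,→)
state=s1 head=1 tape=__xxx[_]yzxx   (s1,_)→(s1,x,→)
state=s1 head=2 tape=__xxxx[y]zxx   (s1,y)→(s2,x,→)
state=s2 head=3 tape=__xxxxx[z]xx   (s2,z)→(s1,_,→)
state=s1 head=4 tape=__xxxxx_[x]x
No transition is defined for (s1, x); M halts in state s1.

s1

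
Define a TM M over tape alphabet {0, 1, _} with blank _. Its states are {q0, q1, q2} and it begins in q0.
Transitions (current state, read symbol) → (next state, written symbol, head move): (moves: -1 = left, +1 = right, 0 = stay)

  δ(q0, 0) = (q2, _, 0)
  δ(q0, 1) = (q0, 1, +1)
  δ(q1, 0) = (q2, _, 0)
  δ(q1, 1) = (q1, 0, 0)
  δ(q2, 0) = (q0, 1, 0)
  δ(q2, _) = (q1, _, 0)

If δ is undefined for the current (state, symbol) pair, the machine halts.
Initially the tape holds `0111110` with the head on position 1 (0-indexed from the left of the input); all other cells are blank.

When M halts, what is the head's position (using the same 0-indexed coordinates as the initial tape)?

6

q0 | 0[1]11110   read 1 → write 1, move +1, go to q0
q0 | 01[1]1110   read 1 → write 1, move +1, go to q0
q0 | 011[1]110   read 1 → write 1, move +1, go to q0
q0 | 0111[1]10   read 1 → write 1, move +1, go to q0
q0 | 01111[1]0   read 1 → write 1, move +1, go to q0
q0 | 011111[0]   read 0 → write _, move 0, go to q2
q2 | 011111[_]   read _ → write _, move 0, go to q1
q1 | 011111[_]
At halt the head is at cell 6.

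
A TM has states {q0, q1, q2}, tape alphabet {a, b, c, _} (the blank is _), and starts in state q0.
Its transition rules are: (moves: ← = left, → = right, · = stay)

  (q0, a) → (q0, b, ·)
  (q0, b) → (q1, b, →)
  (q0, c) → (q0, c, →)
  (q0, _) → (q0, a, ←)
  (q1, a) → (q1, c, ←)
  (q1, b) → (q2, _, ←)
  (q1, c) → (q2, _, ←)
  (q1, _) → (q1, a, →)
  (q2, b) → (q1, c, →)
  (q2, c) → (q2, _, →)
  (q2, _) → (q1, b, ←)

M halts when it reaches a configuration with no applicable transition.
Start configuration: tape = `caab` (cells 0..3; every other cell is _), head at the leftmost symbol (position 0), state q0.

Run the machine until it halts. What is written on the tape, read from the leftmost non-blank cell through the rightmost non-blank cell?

q0 | [c]aab   read c → write c, move →, go to q0
q0 | c[a]ab   read a → write b, move ·, go to q0
q0 | c[b]ab   read b → write b, move →, go to q1
q1 | cb[a]b   read a → write c, move ←, go to q1
q1 | c[b]cb   read b → write _, move ←, go to q2
q2 | [c]_cb   read c → write _, move →, go to q2
q2 | _[_]cb   read _ → write b, move ←, go to q1
q1 | [_]bcb   read _ → write a, move →, go to q1
q1 | a[b]cb   read b → write _, move ←, go to q2
q2 | [a]_cb
The non-blank tape span at halt is a_cb.

a_cb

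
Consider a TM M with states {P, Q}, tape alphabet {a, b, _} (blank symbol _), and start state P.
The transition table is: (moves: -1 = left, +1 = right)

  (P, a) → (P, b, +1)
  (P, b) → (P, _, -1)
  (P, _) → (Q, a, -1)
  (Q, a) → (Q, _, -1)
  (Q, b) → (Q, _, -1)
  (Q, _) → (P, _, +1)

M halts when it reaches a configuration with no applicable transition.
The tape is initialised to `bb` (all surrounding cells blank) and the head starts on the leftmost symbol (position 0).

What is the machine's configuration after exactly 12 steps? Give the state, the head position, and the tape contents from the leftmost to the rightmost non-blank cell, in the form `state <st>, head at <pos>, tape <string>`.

P | __[b]b   read b → write _, move -1, go to P
P | _[_]_b   read _ → write a, move -1, go to Q
Q | [_]a_b   read _ → write _, move +1, go to P
P | _[a]_b   read a → write b, move +1, go to P
P | _b[_]b   read _ → write a, move -1, go to Q
Q | _[b]ab   read b → write _, move -1, go to Q
Q | [_]_ab   read _ → write _, move +1, go to P
P | _[_]ab   read _ → write a, move -1, go to Q
Q | [_]aab   read _ → write _, move +1, go to P
P | _[a]ab   read a → write b, move +1, go to P
P | _b[a]b   read a → write b, move +1, go to P
P | _bb[b]   read b → write _, move -1, go to P
P | _b[b]_
After 12 steps: state P, head at 0, tape bb.

state P, head at 0, tape bb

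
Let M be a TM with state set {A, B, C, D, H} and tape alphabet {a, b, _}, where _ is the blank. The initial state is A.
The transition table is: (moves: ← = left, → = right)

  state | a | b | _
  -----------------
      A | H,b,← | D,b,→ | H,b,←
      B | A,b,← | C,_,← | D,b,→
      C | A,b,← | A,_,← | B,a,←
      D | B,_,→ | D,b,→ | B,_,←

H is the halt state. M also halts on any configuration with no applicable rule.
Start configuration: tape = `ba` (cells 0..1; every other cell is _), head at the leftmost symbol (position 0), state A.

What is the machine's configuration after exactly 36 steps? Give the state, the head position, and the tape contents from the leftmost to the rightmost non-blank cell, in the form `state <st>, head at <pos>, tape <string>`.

state=A head=0 tape=______[b]a__   (A,b)→(D,b,→)
state=D head=1 tape=______b[a]__   (D,a)→(B,_,→)
state=B head=2 tape=______b_[_]_   (B,_)→(D,b,→)
state=D head=3 tape=______b_b[_]   (D,_)→(B,_,←)
state=B head=2 tape=______b_[b]_   (B,b)→(C,_,←)
state=C head=1 tape=______b[_]__   (C,_)→(B,a,←)
state=B head=0 tape=______[b]a__   (B,b)→(C,_,←)
state=C head=-1 tape=_____[_]_a__   (C,_)→(B,a,←)
state=B head=-2 tape=____[_]a_a__   (B,_)→(D,b,→)
state=D head=-1 tape=____b[a]_a__   (D,a)→(B,_,→)
state=B head=0 tape=____b_[_]a__   (B,_)→(D,b,→)
state=D head=1 tape=____b_b[a]__   (D,a)→(B,_,→)
state=B head=2 tape=____b_b_[_]_   (B,_)→(D,b,→)
state=D head=3 tape=____b_b_b[_]   (D,_)→(B,_,←)
state=B head=2 tape=____b_b_[b]_   (B,b)→(C,_,←)
state=C head=1 tape=____b_b[_]__   (C,_)→(B,a,←)
state=B head=0 tape=____b_[b]a__   (B,b)→(C,_,←)
state=C head=-1 tape=____b[_]_a__   (C,_)→(B,a,←)
state=B head=-2 tape=____[b]a_a__   (B,b)→(C,_,←)
state=C head=-3 tape=___[_]_a_a__   (C,_)→(B,a,←)
state=B head=-4 tape=__[_]a_a_a__   (B,_)→(D,b,→)
state=D head=-3 tape=__b[a]_a_a__   (D,a)→(B,_,→)
state=B head=-2 tape=__b_[_]a_a__   (B,_)→(D,b,→)
state=D head=-1 tape=__b_b[a]_a__   (D,a)→(B,_,→)
state=B head=0 tape=__b_b_[_]a__   (B,_)→(D,b,→)
state=D head=1 tape=__b_b_b[a]__   (D,a)→(B,_,→)
state=B head=2 tape=__b_b_b_[_]_   (B,_)→(D,b,→)
state=D head=3 tape=__b_b_b_b[_]   (D,_)→(B,_,←)
state=B head=2 tape=__b_b_b_[b]_   (B,b)→(C,_,←)
state=C head=1 tape=__b_b_b[_]__   (C,_)→(B,a,←)
state=B head=0 tape=__b_b_[b]a__   (B,b)→(C,_,←)
state=C head=-1 tape=__b_b[_]_a__   (C,_)→(B,a,←)
state=B head=-2 tape=__b_[b]a_a__   (B,b)→(C,_,←)
state=C head=-3 tape=__b[_]_a_a__   (C,_)→(B,a,←)
state=B head=-4 tape=__[b]a_a_a__   (B,b)→(C,_,←)
state=C head=-5 tape=_[_]_a_a_a__   (C,_)→(B,a,←)
state=B head=-6 tape=[_]a_a_a_a__
After 36 steps: state B, head at -6, tape a_a_a_a.

state B, head at -6, tape a_a_a_a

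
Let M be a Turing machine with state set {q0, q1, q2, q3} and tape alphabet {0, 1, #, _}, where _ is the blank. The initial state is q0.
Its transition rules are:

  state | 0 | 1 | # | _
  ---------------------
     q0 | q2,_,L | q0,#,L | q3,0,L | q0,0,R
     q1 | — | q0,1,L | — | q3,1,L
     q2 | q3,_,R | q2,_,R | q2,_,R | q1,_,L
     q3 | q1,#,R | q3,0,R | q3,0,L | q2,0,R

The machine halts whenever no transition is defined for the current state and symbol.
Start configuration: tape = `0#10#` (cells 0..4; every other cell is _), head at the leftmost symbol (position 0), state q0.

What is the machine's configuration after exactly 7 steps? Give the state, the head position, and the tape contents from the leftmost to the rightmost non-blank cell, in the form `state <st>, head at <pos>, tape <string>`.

q0 | ___[0]#10#   read 0 → write _, move L, go to q2
q2 | __[_]_#10#   read _ → write _, move L, go to q1
q1 | _[_]__#10#   read _ → write 1, move L, go to q3
q3 | [_]1__#10#   read _ → write 0, move R, go to q2
q2 | 0[1]__#10#   read 1 → write _, move R, go to q2
q2 | 0_[_]_#10#   read _ → write _, move L, go to q1
q1 | 0[_]__#10#   read _ → write 1, move L, go to q3
q3 | [0]1__#10#
After 7 steps: state q3, head at -3, tape 01__#10#.

state q3, head at -3, tape 01__#10#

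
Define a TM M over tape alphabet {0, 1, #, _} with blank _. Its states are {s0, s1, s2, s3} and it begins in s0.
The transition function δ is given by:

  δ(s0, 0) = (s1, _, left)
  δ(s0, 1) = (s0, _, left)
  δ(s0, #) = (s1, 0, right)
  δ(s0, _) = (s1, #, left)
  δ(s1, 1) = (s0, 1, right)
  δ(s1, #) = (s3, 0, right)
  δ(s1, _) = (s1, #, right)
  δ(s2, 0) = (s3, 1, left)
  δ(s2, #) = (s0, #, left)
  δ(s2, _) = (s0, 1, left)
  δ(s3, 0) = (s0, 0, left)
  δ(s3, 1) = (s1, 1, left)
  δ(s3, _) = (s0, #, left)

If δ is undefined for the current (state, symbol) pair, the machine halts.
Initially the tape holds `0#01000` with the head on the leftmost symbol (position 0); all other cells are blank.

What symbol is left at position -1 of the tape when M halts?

state=s0 head=0 tape=__[0]#01000   (s0,0)→(s1,_,left)
state=s1 head=-1 tape=_[_]_#01000   (s1,_)→(s1,#,right)
state=s1 head=0 tape=_#[_]#01000   (s1,_)→(s1,#,right)
state=s1 head=1 tape=_##[#]01000   (s1,#)→(s3,0,right)
state=s3 head=2 tape=_##0[0]1000   (s3,0)→(s0,0,left)
state=s0 head=1 tape=_##[0]01000   (s0,0)→(s1,_,left)
state=s1 head=0 tape=_#[#]_01000   (s1,#)→(s3,0,right)
state=s3 head=1 tape=_#0[_]01000   (s3,_)→(s0,#,left)
state=s0 head=0 tape=_#[0]#01000   (s0,0)→(s1,_,left)
state=s1 head=-1 tape=_[#]_#01000   (s1,#)→(s3,0,right)
state=s3 head=0 tape=_0[_]#01000   (s3,_)→(s0,#,left)
state=s0 head=-1 tape=_[0]##01000   (s0,0)→(s1,_,left)
state=s1 head=-2 tape=[_]_##01000   (s1,_)→(s1,#,right)
state=s1 head=-1 tape=#[_]##01000   (s1,_)→(s1,#,right)
state=s1 head=0 tape=##[#]#01000   (s1,#)→(s3,0,right)
state=s3 head=1 tape=##0[#]01000
Cell -1 holds # when M halts.

#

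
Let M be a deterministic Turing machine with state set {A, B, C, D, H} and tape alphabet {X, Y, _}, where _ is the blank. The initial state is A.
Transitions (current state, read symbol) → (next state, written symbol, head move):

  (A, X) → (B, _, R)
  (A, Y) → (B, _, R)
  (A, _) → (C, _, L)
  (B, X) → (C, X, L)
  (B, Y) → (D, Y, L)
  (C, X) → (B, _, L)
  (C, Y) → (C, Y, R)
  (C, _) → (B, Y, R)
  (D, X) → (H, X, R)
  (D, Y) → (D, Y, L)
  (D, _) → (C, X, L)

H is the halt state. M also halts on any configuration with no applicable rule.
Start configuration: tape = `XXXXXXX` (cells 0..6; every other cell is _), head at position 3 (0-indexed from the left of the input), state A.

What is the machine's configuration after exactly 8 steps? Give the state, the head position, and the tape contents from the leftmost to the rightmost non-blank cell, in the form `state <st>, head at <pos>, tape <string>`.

state=A head=3 tape=XXX[X]XXX   (A,X)→(B,_,R)
state=B head=4 tape=XXX_[X]XX   (B,X)→(C,X,L)
state=C head=3 tape=XXX[_]XXX   (C,_)→(B,Y,R)
state=B head=4 tape=XXXY[X]XX   (B,X)→(C,X,L)
state=C head=3 tape=XXX[Y]XXX   (C,Y)→(C,Y,R)
state=C head=4 tape=XXXY[X]XX   (C,X)→(B,_,L)
state=B head=3 tape=XXX[Y]_XX   (B,Y)→(D,Y,L)
state=D head=2 tape=XX[X]Y_XX   (D,X)→(H,X,R)
state=H head=3 tape=XXX[Y]_XX
After 8 steps: state H, head at 3, tape XXXY_XX.

state H, head at 3, tape XXXY_XX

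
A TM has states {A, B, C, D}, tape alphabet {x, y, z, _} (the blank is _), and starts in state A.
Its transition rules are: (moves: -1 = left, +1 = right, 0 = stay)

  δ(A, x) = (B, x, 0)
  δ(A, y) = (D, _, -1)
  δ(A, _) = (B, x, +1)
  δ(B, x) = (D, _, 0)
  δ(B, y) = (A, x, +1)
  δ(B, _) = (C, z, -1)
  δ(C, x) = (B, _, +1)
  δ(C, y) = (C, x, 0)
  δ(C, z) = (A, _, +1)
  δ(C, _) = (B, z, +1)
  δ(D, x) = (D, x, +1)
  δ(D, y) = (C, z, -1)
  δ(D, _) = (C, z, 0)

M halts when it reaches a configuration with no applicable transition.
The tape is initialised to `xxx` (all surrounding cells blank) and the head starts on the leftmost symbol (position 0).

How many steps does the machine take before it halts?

15

state=A head=0 tape=[x]xx__   (A,x)→(B,x,0)
state=B head=0 tape=[x]xx__   (B,x)→(D,_,0)
state=D head=0 tape=[_]xx__   (D,_)→(C,z,0)
state=C head=0 tape=[z]xx__   (C,z)→(A,_,+1)
state=A head=1 tape=_[x]x__   (A,x)→(B,x,0)
state=B head=1 tape=_[x]x__   (B,x)→(D,_,0)
state=D head=1 tape=_[_]x__   (D,_)→(C,z,0)
state=C head=1 tape=_[z]x__   (C,z)→(A,_,+1)
state=A head=2 tape=__[x]__   (A,x)→(B,x,0)
state=B head=2 tape=__[x]__   (B,x)→(D,_,0)
state=D head=2 tape=__[_]__   (D,_)→(C,z,0)
state=C head=2 tape=__[z]__   (C,z)→(A,_,+1)
state=A head=3 tape=___[_]_   (A,_)→(B,x,+1)
state=B head=4 tape=___x[_]   (B,_)→(C,z,-1)
state=C head=3 tape=___[x]z   (C,x)→(B,_,+1)
state=B head=4 tape=____[z]
M halts after 15 transitions.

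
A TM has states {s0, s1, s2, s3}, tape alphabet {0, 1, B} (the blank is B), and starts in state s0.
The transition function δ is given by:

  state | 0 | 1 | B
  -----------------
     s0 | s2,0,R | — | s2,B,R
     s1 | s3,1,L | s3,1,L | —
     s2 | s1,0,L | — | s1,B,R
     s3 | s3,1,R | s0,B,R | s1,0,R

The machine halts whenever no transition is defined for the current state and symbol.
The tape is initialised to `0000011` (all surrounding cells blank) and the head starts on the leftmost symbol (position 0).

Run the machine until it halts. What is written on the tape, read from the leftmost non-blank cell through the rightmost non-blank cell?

s0 | B[0]000011   read 0 → write 0, move R, go to s2
s2 | B0[0]00011   read 0 → write 0, move L, go to s1
s1 | B[0]000011   read 0 → write 1, move L, go to s3
s3 | [B]1000011   read B → write 0, move R, go to s1
s1 | 0[1]000011   read 1 → write 1, move L, go to s3
s3 | [0]1000011   read 0 → write 1, move R, go to s3
s3 | 1[1]000011   read 1 → write B, move R, go to s0
s0 | 1B[0]00011   read 0 → write 0, move R, go to s2
s2 | 1B0[0]0011   read 0 → write 0, move L, go to s1
s1 | 1B[0]00011   read 0 → write 1, move L, go to s3
s3 | 1[B]100011   read B → write 0, move R, go to s1
s1 | 10[1]00011   read 1 → write 1, move L, go to s3
s3 | 1[0]100011   read 0 → write 1, move R, go to s3
s3 | 11[1]00011   read 1 → write B, move R, go to s0
s0 | 11B[0]0011   read 0 → write 0, move R, go to s2
s2 | 11B0[0]011   read 0 → write 0, move L, go to s1
s1 | 11B[0]0011   read 0 → write 1, move L, go to s3
s3 | 11[B]10011   read B → write 0, move R, go to s1
s1 | 110[1]0011   read 1 → write 1, move L, go to s3
s3 | 11[0]10011   read 0 → write 1, move R, go to s3
s3 | 111[1]0011   read 1 → write B, move R, go to s0
s0 | 111B[0]011   read 0 → write 0, move R, go to s2
s2 | 111B0[0]11   read 0 → write 0, move L, go to s1
s1 | 111B[0]011   read 0 → write 1, move L, go to s3
s3 | 111[B]1011   read B → write 0, move R, go to s1
s1 | 1110[1]011   read 1 → write 1, move L, go to s3
s3 | 111[0]1011   read 0 → write 1, move R, go to s3
s3 | 1111[1]011   read 1 → write B, move R, go to s0
s0 | 1111B[0]11   read 0 → write 0, move R, go to s2
s2 | 1111B0[1]1
The non-blank tape span at halt is 1111B011.

1111B011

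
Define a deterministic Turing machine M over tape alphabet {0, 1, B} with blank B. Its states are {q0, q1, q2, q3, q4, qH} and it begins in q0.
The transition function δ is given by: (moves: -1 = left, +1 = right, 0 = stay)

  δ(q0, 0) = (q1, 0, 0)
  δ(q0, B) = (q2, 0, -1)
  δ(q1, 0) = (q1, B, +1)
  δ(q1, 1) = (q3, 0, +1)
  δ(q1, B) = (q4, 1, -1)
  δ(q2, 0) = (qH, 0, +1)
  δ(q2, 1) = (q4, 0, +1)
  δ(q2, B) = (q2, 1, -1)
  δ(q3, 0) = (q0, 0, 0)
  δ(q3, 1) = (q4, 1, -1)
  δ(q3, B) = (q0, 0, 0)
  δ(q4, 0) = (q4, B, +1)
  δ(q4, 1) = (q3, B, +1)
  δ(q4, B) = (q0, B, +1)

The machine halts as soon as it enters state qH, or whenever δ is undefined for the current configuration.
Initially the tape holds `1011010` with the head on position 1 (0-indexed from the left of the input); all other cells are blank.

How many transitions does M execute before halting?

state=q0 head=1 tape=1[0]11010B   (q0,0)→(q1,0,0)
state=q1 head=1 tape=1[0]11010B   (q1,0)→(q1,B,+1)
state=q1 head=2 tape=1B[1]1010B   (q1,1)→(q3,0,+1)
state=q3 head=3 tape=1B0[1]010B   (q3,1)→(q4,1,-1)
state=q4 head=2 tape=1B[0]1010B   (q4,0)→(q4,B,+1)
state=q4 head=3 tape=1BB[1]010B   (q4,1)→(q3,B,+1)
state=q3 head=4 tape=1BBB[0]10B   (q3,0)→(q0,0,0)
state=q0 head=4 tape=1BBB[0]10B   (q0,0)→(q1,0,0)
state=q1 head=4 tape=1BBB[0]10B   (q1,0)→(q1,B,+1)
state=q1 head=5 tape=1BBBB[1]0B   (q1,1)→(q3,0,+1)
state=q3 head=6 tape=1BBBB0[0]B   (q3,0)→(q0,0,0)
state=q0 head=6 tape=1BBBB0[0]B   (q0,0)→(q1,0,0)
state=q1 head=6 tape=1BBBB0[0]B   (q1,0)→(q1,B,+1)
state=q1 head=7 tape=1BBBB0B[B]   (q1,B)→(q4,1,-1)
state=q4 head=6 tape=1BBBB0[B]1   (q4,B)→(q0,B,+1)
state=q0 head=7 tape=1BBBB0B[1]
M halts after 15 transitions.

15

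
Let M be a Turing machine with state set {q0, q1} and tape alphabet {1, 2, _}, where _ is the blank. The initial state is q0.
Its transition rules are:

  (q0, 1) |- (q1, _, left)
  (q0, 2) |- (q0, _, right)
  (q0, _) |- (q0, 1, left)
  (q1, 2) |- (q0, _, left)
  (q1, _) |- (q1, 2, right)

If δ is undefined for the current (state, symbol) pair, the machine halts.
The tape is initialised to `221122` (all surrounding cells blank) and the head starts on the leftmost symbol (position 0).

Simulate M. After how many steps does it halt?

q0 | [2]21122   read 2 → write _, move right, go to q0
q0 | _[2]1122   read 2 → write _, move right, go to q0
q0 | __[1]122   read 1 → write _, move left, go to q1
q1 | _[_]_122   read _ → write 2, move right, go to q1
q1 | _2[_]122   read _ → write 2, move right, go to q1
q1 | _22[1]22
M halts after 5 transitions.

5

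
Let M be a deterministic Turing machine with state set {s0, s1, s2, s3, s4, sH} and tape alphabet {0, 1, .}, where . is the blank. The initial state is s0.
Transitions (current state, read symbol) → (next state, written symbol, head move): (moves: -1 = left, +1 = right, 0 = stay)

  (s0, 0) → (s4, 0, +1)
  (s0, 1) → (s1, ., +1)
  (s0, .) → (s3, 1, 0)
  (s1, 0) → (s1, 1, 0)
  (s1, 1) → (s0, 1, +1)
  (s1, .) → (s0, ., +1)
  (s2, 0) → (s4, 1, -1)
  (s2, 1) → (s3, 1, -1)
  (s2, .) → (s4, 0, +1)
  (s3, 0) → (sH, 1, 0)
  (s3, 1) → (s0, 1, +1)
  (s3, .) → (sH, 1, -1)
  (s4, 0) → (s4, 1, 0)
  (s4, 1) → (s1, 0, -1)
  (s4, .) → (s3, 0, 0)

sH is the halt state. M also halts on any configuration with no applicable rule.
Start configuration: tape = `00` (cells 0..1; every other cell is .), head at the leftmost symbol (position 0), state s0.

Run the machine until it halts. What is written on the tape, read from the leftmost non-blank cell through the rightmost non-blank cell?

state=s0 head=0 tape=[0]0.   (s0,0)→(s4,0,+1)
state=s4 head=1 tape=0[0].   (s4,0)→(s4,1,0)
state=s4 head=1 tape=0[1].   (s4,1)→(s1,0,-1)
state=s1 head=0 tape=[0]0.   (s1,0)→(s1,1,0)
state=s1 head=0 tape=[1]0.   (s1,1)→(s0,1,+1)
state=s0 head=1 tape=1[0].   (s0,0)→(s4,0,+1)
state=s4 head=2 tape=10[.]   (s4,.)→(s3,0,0)
state=s3 head=2 tape=10[0]   (s3,0)→(sH,1,0)
state=sH head=2 tape=10[1]
The non-blank tape span at halt is 101.

101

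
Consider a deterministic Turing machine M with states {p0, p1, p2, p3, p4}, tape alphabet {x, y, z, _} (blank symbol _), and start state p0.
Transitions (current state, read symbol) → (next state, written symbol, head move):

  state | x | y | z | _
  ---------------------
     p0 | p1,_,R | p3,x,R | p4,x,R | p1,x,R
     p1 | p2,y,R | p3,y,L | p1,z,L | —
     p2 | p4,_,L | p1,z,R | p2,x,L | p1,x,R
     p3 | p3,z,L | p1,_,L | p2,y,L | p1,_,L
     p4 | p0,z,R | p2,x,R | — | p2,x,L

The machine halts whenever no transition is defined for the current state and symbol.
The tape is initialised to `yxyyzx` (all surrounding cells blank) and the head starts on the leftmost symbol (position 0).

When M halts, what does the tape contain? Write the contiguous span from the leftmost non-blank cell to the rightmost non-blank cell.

zzyyzx

state=p0 head=0 tape=__[y]xyyzx   (p0,y)→(p3,x,R)
state=p3 head=1 tape=__x[x]yyzx   (p3,x)→(p3,z,L)
state=p3 head=0 tape=__[x]zyyzx   (p3,x)→(p3,z,L)
state=p3 head=-1 tape=_[_]zzyyzx   (p3,_)→(p1,_,L)
state=p1 head=-2 tape=[_]_zzyyzx
The non-blank tape span at halt is zzyyzx.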